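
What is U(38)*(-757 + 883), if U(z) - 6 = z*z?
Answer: 182700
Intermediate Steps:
U(z) = 6 + z**2 (U(z) = 6 + z*z = 6 + z**2)
U(38)*(-757 + 883) = (6 + 38**2)*(-757 + 883) = (6 + 1444)*126 = 1450*126 = 182700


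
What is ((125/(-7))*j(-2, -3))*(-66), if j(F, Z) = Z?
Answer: -24750/7 ≈ -3535.7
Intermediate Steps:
((125/(-7))*j(-2, -3))*(-66) = ((125/(-7))*(-3))*(-66) = ((125*(-1/7))*(-3))*(-66) = -125/7*(-3)*(-66) = (375/7)*(-66) = -24750/7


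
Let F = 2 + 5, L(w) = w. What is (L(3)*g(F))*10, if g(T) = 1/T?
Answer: 30/7 ≈ 4.2857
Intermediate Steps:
F = 7
g(T) = 1/T
(L(3)*g(F))*10 = (3/7)*10 = 30/7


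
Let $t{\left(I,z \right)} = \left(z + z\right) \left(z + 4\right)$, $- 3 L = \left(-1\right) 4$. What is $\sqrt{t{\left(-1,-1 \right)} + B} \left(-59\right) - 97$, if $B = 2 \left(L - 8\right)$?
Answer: $-97 - \frac{59 i \sqrt{174}}{3} \approx -97.0 - 259.42 i$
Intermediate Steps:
$L = \frac{4}{3}$ ($L = - \frac{\left(-1\right) 4}{3} = \left(- \frac{1}{3}\right) \left(-4\right) = \frac{4}{3} \approx 1.3333$)
$t{\left(I,z \right)} = 2 z \left(4 + z\right)$
$B = - \frac{40}{3}$ ($B = 2 \left(\frac{4}{3} - 8\right) = 2 \left(- \frac{20}{3}\right) = - \frac{40}{3} \approx -13.333$)
$\sqrt{t{\left(-1,-1 \right)} + B} \left(-59\right) - 97 = \sqrt{2 \left(-1\right) \left(4 - 1\right) - \frac{40}{3}} \left(-59\right) - 97 = \sqrt{2 \left(-1\right) 3 - \frac{40}{3}} \left(-59\right) - 97 = \sqrt{-6 - \frac{40}{3}} \left(-59\right) - 97 = \sqrt{- \frac{58}{3}} \left(-59\right) - 97 = \frac{i \sqrt{174}}{3} \left(-59\right) - 97 = - \frac{59 i \sqrt{174}}{3} - 97 = -97 - \frac{59 i \sqrt{174}}{3}$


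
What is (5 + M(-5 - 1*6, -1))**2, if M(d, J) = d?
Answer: 36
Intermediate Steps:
(5 + M(-5 - 1*6, -1))**2 = (5 + (-5 - 1*6))**2 = (5 + (-5 - 6))**2 = (5 - 11)**2 = (-6)**2 = 36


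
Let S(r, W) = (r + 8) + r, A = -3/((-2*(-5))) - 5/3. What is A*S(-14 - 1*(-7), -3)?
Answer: 59/5 ≈ 11.800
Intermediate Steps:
A = -59/30 (A = -3/10 - 5*⅓ = -3*⅒ - 5/3 = -3/10 - 5/3 = -59/30 ≈ -1.9667)
S(r, W) = 8 + 2*r (S(r, W) = (8 + r) + r = 8 + 2*r)
A*S(-14 - 1*(-7), -3) = -59*(8 + 2*(-14 - 1*(-7)))/30 = -59*(8 + 2*(-14 + 7))/30 = -59*(8 + 2*(-7))/30 = -59*(8 - 14)/30 = -59/30*(-6) = 59/5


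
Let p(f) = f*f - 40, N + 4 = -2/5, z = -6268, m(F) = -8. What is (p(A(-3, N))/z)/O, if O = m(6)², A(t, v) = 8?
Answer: -3/50144 ≈ -5.9828e-5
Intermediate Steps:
N = -22/5 (N = -4 - 2/5 = -4 - 2*⅕ = -4 - ⅖ = -22/5 ≈ -4.4000)
p(f) = -40 + f² (p(f) = f² - 40 = -40 + f²)
O = 64 (O = (-8)² = 64)
(p(A(-3, N))/z)/O = ((-40 + 8²)/(-6268))/64 = ((-40 + 64)*(-1/6268))*(1/64) = (24*(-1/6268))*(1/64) = -6/1567*1/64 = -3/50144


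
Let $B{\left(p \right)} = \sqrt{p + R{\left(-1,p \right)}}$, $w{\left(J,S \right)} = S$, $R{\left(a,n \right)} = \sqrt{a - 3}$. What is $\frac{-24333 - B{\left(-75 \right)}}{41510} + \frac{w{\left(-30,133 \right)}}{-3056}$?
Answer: $- \frac{39941239}{63427280} - \frac{\sqrt{-75 + 2 i}}{41510} \approx -0.62972 - 0.00020865 i$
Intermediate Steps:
$R{\left(a,n \right)} = \sqrt{-3 + a}$
$B{\left(p \right)} = \sqrt{p + 2 i}$ ($B{\left(p \right)} = \sqrt{p + \sqrt{-3 - 1}} = \sqrt{p + \sqrt{-4}} = \sqrt{p + 2 i}$)
$\frac{-24333 - B{\left(-75 \right)}}{41510} + \frac{w{\left(-30,133 \right)}}{-3056} = \frac{-24333 - \sqrt{-75 + 2 i}}{41510} + \frac{133}{-3056} = \left(-24333 - \sqrt{-75 + 2 i}\right) \frac{1}{41510} + 133 \left(- \frac{1}{3056}\right) = \left(- \frac{24333}{41510} - \frac{\sqrt{-75 + 2 i}}{41510}\right) - \frac{133}{3056} = - \frac{39941239}{63427280} - \frac{\sqrt{-75 + 2 i}}{41510}$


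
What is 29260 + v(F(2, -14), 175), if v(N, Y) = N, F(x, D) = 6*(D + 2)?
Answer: 29188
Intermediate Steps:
F(x, D) = 12 + 6*D (F(x, D) = 6*(2 + D) = 12 + 6*D)
29260 + v(F(2, -14), 175) = 29260 + (12 + 6*(-14)) = 29260 + (12 - 84) = 29260 - 72 = 29188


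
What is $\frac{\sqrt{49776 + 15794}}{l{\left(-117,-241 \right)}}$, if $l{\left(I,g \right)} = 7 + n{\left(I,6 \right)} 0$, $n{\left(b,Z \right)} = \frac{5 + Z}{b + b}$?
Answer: $\frac{\sqrt{65570}}{7} \approx 36.581$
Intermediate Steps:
$n{\left(b,Z \right)} = \frac{5 + Z}{2 b}$
$l{\left(I,g \right)} = 7$ ($l{\left(I,g \right)} = 7 + \frac{5 + 6}{2 I} 0 = 7 + \frac{1}{2} \frac{1}{I} 11 \cdot 0 = 7 + \frac{11}{2 I} 0 = 7 + 0 = 7$)
$\frac{\sqrt{49776 + 15794}}{l{\left(-117,-241 \right)}} = \frac{\sqrt{49776 + 15794}}{7} = \sqrt{65570} \cdot \frac{1}{7} = \frac{\sqrt{65570}}{7}$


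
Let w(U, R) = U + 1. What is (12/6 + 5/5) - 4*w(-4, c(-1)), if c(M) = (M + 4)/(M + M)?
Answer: 15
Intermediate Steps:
c(M) = (4 + M)/(2*M) (c(M) = (4 + M)/((2*M)) = (4 + M)*(1/(2*M)) = (4 + M)/(2*M))
w(U, R) = 1 + U
(12/6 + 5/5) - 4*w(-4, c(-1)) = (12/6 + 5/5) - 4*(1 - 4) = (12*(⅙) + 5*(⅕)) - 4*(-3) = (2 + 1) + 12 = 3 + 12 = 15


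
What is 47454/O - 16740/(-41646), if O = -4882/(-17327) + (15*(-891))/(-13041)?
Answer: 918859115980488/25299646537 ≈ 36319.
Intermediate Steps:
O = 3644957/2789647 (O = -4882*(-1/17327) - 13365*(-1/13041) = 4882/17327 + 165/161 = 3644957/2789647 ≈ 1.3066)
47454/O - 16740/(-41646) = 47454/(3644957/2789647) - 16740/(-41646) = 47454*(2789647/3644957) - 16740*(-1/41646) = 132379908738/3644957 + 2790/6941 = 918859115980488/25299646537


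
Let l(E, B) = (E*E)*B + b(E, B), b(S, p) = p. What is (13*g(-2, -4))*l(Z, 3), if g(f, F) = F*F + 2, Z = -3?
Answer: 7020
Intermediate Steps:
l(E, B) = B + B*E² (l(E, B) = (E*E)*B + B = E²*B + B = B*E² + B = B + B*E²)
g(f, F) = 2 + F² (g(f, F) = F² + 2 = 2 + F²)
(13*g(-2, -4))*l(Z, 3) = (13*(2 + (-4)²))*(3*(1 + (-3)²)) = (13*(2 + 16))*(3*(1 + 9)) = (13*18)*(3*10) = 234*30 = 7020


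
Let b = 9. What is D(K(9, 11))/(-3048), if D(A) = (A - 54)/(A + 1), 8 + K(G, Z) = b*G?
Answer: -19/225552 ≈ -8.4238e-5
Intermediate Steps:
K(G, Z) = -8 + 9*G
D(A) = (-54 + A)/(1 + A)
D(K(9, 11))/(-3048) = ((-54 + (-8 + 9*9))/(1 + (-8 + 9*9)))/(-3048) = ((-54 + (-8 + 81))/(1 + (-8 + 81)))*(-1/3048) = ((-54 + 73)/(1 + 73))*(-1/3048) = (19/74)*(-1/3048) = -19/225552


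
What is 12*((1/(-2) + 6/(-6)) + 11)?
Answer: 114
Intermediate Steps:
12*((1/(-2) + 6/(-6)) + 11) = 12*((1*(-1/2) + 6*(-1/6)) + 11) = 12*((-1/2 - 1) + 11) = 12*(-3/2 + 11) = 12*(19/2) = 114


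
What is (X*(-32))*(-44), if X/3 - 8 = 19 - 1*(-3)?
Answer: 126720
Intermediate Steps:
X = 90 (X = 24 + 3*(19 - 1*(-3)) = 24 + 3*(19 + 3) = 24 + 3*22 = 24 + 66 = 90)
(X*(-32))*(-44) = (90*(-32))*(-44) = -2880*(-44) = 126720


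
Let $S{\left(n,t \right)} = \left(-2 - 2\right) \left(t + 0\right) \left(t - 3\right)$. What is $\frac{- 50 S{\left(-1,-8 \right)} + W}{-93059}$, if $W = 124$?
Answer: $- \frac{17724}{93059} \approx -0.19046$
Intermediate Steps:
$S{\left(n,t \right)} = - 4 t \left(-3 + t\right)$
$\frac{- 50 S{\left(-1,-8 \right)} + W}{-93059} = \frac{- 50 \cdot 4 \left(-8\right) \left(3 - -8\right) + 124}{-93059} = \left(- 50 \cdot 4 \left(-8\right) \left(3 + 8\right) + 124\right) \left(- \frac{1}{93059}\right) = \left(- 50 \cdot 4 \left(-8\right) 11 + 124\right) \left(- \frac{1}{93059}\right) = \left(\left(-50\right) \left(-352\right) + 124\right) \left(- \frac{1}{93059}\right) = \left(17600 + 124\right) \left(- \frac{1}{93059}\right) = 17724 \left(- \frac{1}{93059}\right) = - \frac{17724}{93059}$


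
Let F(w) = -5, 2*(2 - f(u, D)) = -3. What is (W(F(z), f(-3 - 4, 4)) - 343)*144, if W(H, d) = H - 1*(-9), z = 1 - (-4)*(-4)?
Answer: -48816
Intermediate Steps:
f(u, D) = 7/2 (f(u, D) = 2 - ½*(-3) = 2 + 3/2 = 7/2)
z = -15 (z = 1 - 1*16 = 1 - 16 = -15)
W(H, d) = 9 + H (W(H, d) = H + 9 = 9 + H)
(W(F(z), f(-3 - 4, 4)) - 343)*144 = ((9 - 5) - 343)*144 = (4 - 343)*144 = -339*144 = -48816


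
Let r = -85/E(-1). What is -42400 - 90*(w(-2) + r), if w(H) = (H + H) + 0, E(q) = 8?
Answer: -164335/4 ≈ -41084.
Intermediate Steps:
w(H) = 2*H (w(H) = 2*H + 0 = 2*H)
r = -85/8 ≈ -10.625
-42400 - 90*(w(-2) + r) = -42400 - 90*(2*(-2) - 85/8) = -42400 - 90*(-4 - 85/8) = -42400 - 90*(-117)/8 = -42400 - 1*(-5265/4) = -42400 + 5265/4 = -164335/4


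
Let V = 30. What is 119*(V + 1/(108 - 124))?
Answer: 57001/16 ≈ 3562.6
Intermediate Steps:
119*(V + 1/(108 - 124)) = 119*(30 + 1/(108 - 124)) = 119*(30 + 1/(-16)) = 119*(30 - 1/16) = 119*(479/16) = 57001/16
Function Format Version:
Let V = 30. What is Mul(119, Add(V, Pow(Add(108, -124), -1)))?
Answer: Rational(57001, 16) ≈ 3562.6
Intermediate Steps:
Mul(119, Add(V, Pow(Add(108, -124), -1))) = Mul(119, Add(30, Pow(Add(108, -124), -1))) = Mul(119, Add(30, Pow(-16, -1))) = Mul(119, Add(30, Rational(-1, 16))) = Mul(119, Rational(479, 16)) = Rational(57001, 16)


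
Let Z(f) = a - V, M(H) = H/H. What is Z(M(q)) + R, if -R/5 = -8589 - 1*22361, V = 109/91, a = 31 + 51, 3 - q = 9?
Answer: 14089603/91 ≈ 1.5483e+5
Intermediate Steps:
q = -6 (q = 3 - 1*9 = 3 - 9 = -6)
M(H) = 1
a = 82
V = 109/91 (V = 109*(1/91) = 109/91 ≈ 1.1978)
Z(f) = 7353/91 (Z(f) = 82 - 1*109/91 = 82 - 109/91 = 7353/91)
R = 154750 (R = -5*(-8589 - 1*22361) = -5*(-8589 - 22361) = -5*(-30950) = 154750)
Z(M(q)) + R = 7353/91 + 154750 = 14089603/91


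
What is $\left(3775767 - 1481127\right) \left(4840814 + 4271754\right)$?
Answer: $20910063035520$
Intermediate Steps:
$\left(3775767 - 1481127\right) \left(4840814 + 4271754\right) = 2294640 \cdot 9112568 = 20910063035520$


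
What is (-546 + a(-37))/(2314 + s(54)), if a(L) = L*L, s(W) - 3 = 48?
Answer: 823/2365 ≈ 0.34799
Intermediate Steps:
s(W) = 51 (s(W) = 3 + 48 = 51)
a(L) = L²
(-546 + a(-37))/(2314 + s(54)) = (-546 + (-37)²)/(2314 + 51) = (-546 + 1369)/2365 = 823*(1/2365) = 823/2365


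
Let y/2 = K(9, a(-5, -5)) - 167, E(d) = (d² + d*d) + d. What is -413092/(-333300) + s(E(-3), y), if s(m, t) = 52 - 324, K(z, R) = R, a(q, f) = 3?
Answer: -22561127/83325 ≈ -270.76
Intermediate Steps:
E(d) = d + 2*d² (E(d) = (d² + d²) + d = 2*d² + d = d + 2*d²)
y = -328 (y = 2*(3 - 167) = 2*(-164) = -328)
s(m, t) = -272
-413092/(-333300) + s(E(-3), y) = -413092/(-333300) - 272 = -413092*(-1/333300) - 272 = 103273/83325 - 272 = -22561127/83325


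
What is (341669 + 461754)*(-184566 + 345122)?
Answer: 128994383188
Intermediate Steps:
(341669 + 461754)*(-184566 + 345122) = 803423*160556 = 128994383188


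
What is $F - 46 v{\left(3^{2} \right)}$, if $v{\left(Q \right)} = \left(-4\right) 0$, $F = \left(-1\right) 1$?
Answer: $-1$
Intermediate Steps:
$F = -1$
$v{\left(Q \right)} = 0$
$F - 46 v{\left(3^{2} \right)} = -1 - 0 = -1 + 0 = -1$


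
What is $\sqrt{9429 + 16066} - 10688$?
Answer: $-10688 + \sqrt{25495} \approx -10528.0$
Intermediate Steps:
$\sqrt{9429 + 16066} - 10688 = \sqrt{25495} - 10688 = -10688 + \sqrt{25495}$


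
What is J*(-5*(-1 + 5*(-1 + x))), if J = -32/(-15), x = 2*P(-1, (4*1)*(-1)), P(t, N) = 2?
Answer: -448/3 ≈ -149.33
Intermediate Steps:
x = 4 (x = 2*2 = 4)
J = 32/15 (J = -32*(-1/15) = 32/15 ≈ 2.1333)
J*(-5*(-1 + 5*(-1 + x))) = 32*(-5*(-1 + 5*(-1 + 4)))/15 = 32*(-5*(-1 + 5*3))/15 = 32*(-5*(-1 + 15))/15 = 32*(-5*14)/15 = (32/15)*(-70) = -448/3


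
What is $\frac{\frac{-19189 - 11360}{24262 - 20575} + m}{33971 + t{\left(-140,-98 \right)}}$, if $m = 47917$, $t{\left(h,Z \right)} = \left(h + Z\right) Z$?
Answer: $\frac{11775962}{14083111} \approx 0.83618$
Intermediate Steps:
$t{\left(h,Z \right)} = Z \left(Z + h\right)$ ($t{\left(h,Z \right)} = \left(Z + h\right) Z = Z \left(Z + h\right)$)
$\frac{\frac{-19189 - 11360}{24262 - 20575} + m}{33971 + t{\left(-140,-98 \right)}} = \frac{\frac{-19189 - 11360}{24262 - 20575} + 47917}{33971 - 98 \left(-98 - 140\right)} = \frac{- \frac{30549}{3687} + 47917}{33971 - -23324} = \frac{\left(-30549\right) \frac{1}{3687} + 47917}{33971 + 23324} = \frac{- \frac{10183}{1229} + 47917}{57295} = \frac{58879810}{1229} \cdot \frac{1}{57295} = \frac{11775962}{14083111}$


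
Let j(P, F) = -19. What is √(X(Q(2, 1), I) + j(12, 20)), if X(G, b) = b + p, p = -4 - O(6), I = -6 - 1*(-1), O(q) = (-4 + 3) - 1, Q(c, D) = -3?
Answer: I*√26 ≈ 5.099*I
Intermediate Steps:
O(q) = -2 (O(q) = -1 - 1 = -2)
I = -5 (I = -6 + 1 = -5)
p = -2 (p = -4 - 1*(-2) = -4 + 2 = -2)
X(G, b) = -2 + b (X(G, b) = b - 2 = -2 + b)
√(X(Q(2, 1), I) + j(12, 20)) = √((-2 - 5) - 19) = √(-7 - 19) = √(-26) = I*√26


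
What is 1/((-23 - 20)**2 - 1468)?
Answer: 1/381 ≈ 0.0026247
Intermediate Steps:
1/((-23 - 20)**2 - 1468) = 1/((-43)**2 - 1468) = 1/(1849 - 1468) = 1/381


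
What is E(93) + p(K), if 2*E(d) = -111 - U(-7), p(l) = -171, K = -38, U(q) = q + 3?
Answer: -449/2 ≈ -224.50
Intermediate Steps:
U(q) = 3 + q
E(d) = -107/2 (E(d) = (-111 - (3 - 7))/2 = (-111 - 1*(-4))/2 = (-111 + 4)/2 = (½)*(-107) = -107/2)
E(93) + p(K) = -107/2 - 171 = -449/2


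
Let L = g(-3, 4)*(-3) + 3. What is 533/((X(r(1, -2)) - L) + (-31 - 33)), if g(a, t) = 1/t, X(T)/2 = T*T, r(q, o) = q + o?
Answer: -2132/257 ≈ -8.2957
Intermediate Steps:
r(q, o) = o + q
X(T) = 2*T² (X(T) = 2*(T*T) = 2*T²)
g(a, t) = 1/t
L = 9/4 (L = -3/4 + 3 = (¼)*(-3) + 3 = -¾ + 3 = 9/4 ≈ 2.2500)
533/((X(r(1, -2)) - L) + (-31 - 33)) = 533/((2*(-2 + 1)² - 1*9/4) + (-31 - 33)) = 533/((2*(-1)² - 9/4) - 64) = 533/((2*1 - 9/4) - 64) = 533/((2 - 9/4) - 64) = 533/(-¼ - 64) = 533/(-257/4) = -4/257*533 = -2132/257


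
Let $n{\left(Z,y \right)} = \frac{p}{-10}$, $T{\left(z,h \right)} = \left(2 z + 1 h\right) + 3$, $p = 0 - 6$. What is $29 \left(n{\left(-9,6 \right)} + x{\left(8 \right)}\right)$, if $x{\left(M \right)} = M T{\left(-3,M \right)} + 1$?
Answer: $\frac{6032}{5} \approx 1206.4$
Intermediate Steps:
$p = -6$
$T{\left(z,h \right)} = 3 + h + 2 z$ ($T{\left(z,h \right)} = \left(2 z + h\right) + 3 = \left(h + 2 z\right) + 3 = 3 + h + 2 z$)
$x{\left(M \right)} = 1 + M \left(-3 + M\right)$ ($x{\left(M \right)} = M \left(3 + M + 2 \left(-3\right)\right) + 1 = M \left(3 + M - 6\right) + 1 = M \left(-3 + M\right) + 1 = 1 + M \left(-3 + M\right)$)
$n{\left(Z,y \right)} = \frac{3}{5}$ ($n{\left(Z,y \right)} = - \frac{6}{-10} = \left(-6\right) \left(- \frac{1}{10}\right) = \frac{3}{5}$)
$29 \left(n{\left(-9,6 \right)} + x{\left(8 \right)}\right) = 29 \left(\frac{3}{5} + \left(1 + 8 \left(-3 + 8\right)\right)\right) = 29 \left(\frac{3}{5} + \left(1 + 8 \cdot 5\right)\right) = 29 \left(\frac{3}{5} + \left(1 + 40\right)\right) = 29 \left(\frac{3}{5} + 41\right) = 29 \cdot \frac{208}{5} = \frac{6032}{5}$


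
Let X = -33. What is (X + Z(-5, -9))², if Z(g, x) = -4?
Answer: 1369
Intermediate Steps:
(X + Z(-5, -9))² = (-33 - 4)² = (-37)² = 1369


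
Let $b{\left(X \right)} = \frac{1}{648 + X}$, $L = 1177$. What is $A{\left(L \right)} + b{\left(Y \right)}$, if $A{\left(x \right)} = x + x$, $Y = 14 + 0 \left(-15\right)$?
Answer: $\frac{1558349}{662} \approx 2354.0$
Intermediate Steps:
$Y = 14$ ($Y = 14 + 0 = 14$)
$A{\left(x \right)} = 2 x$
$A{\left(L \right)} + b{\left(Y \right)} = 2 \cdot 1177 + \frac{1}{648 + 14} = 2354 + \frac{1}{662} = \frac{1558349}{662}$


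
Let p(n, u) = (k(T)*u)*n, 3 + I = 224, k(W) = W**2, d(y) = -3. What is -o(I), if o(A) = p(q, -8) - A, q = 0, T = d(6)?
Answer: 221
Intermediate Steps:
T = -3
I = 221 (I = -3 + 224 = 221)
p(n, u) = 9*n*u (p(n, u) = ((-3)**2*u)*n = (9*u)*n = 9*n*u)
o(A) = -A (o(A) = 9*0*(-8) - A = 0 - A = -A)
-o(I) = -(-1)*221 = -1*(-221) = 221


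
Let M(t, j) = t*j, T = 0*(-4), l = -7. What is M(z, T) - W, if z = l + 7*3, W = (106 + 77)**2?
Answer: -33489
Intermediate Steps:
W = 33489 (W = 183**2 = 33489)
z = 14 (z = -7 + 7*3 = -7 + 21 = 14)
T = 0
M(t, j) = j*t
M(z, T) - W = 0*14 - 1*33489 = 0 - 33489 = -33489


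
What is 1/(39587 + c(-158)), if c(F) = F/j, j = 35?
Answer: 35/1385387 ≈ 2.5264e-5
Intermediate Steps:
c(F) = F/35
1/(39587 + c(-158)) = 1/(39587 + (1/35)*(-158)) = 1/(39587 - 158/35) = 1/(1385387/35) = 35/1385387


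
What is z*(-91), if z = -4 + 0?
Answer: 364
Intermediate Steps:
z = -4
z*(-91) = -4*(-91) = 364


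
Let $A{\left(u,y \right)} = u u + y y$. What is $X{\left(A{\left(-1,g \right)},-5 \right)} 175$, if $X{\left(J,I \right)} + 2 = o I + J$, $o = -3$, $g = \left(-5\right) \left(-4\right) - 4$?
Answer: $47250$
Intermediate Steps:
$g = 16$ ($g = 20 - 4 = 16$)
$A{\left(u,y \right)} = u^{2} + y^{2}$
$X{\left(J,I \right)} = -2 + J - 3 I$ ($X{\left(J,I \right)} = -2 - \left(- J + 3 I\right) = -2 + J - 3 I$)
$X{\left(A{\left(-1,g \right)},-5 \right)} 175 = \left(-2 + \left(\left(-1\right)^{2} + 16^{2}\right) - -15\right) 175 = \left(-2 + \left(1 + 256\right) + 15\right) 175 = \left(-2 + 257 + 15\right) 175 = 270 \cdot 175 = 47250$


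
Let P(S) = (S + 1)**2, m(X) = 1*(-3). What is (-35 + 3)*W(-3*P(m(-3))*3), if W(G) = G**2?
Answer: -41472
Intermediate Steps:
m(X) = -3
P(S) = (1 + S)**2
(-35 + 3)*W(-3*P(m(-3))*3) = (-35 + 3)*(-3*(1 - 3)**2*3)**2 = -32*(-3*(-2)**2*3)**2 = -32*(-3*4*3)**2 = -32*(-12*3)**2 = -32*(-36)**2 = -32*1296 = -41472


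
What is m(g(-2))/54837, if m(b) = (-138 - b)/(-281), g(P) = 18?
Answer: 52/5136399 ≈ 1.0124e-5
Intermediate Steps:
m(b) = 138/281 + b/281 (m(b) = (-138 - b)*(-1/281) = 138/281 + b/281)
m(g(-2))/54837 = (138/281 + (1/281)*18)/54837 = (138/281 + 18/281)*(1/54837) = (156/281)*(1/54837) = 52/5136399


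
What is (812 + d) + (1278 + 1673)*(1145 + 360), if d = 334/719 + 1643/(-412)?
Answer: 1315863579567/296228 ≈ 4.4421e+6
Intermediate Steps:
d = -1043709/296228 (d = 334*(1/719) + 1643*(-1/412) = 334/719 - 1643/412 = -1043709/296228 ≈ -3.5233)
(812 + d) + (1278 + 1673)*(1145 + 360) = (812 - 1043709/296228) + (1278 + 1673)*(1145 + 360) = 239493427/296228 + 2951*1505 = 239493427/296228 + 4441255 = 1315863579567/296228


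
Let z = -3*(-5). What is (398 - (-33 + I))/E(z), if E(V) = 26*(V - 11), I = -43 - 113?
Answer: 587/104 ≈ 5.6442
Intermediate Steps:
I = -156
z = 15
E(V) = -286 + 26*V (E(V) = 26*(-11 + V) = -286 + 26*V)
(398 - (-33 + I))/E(z) = (398 - (-33 - 156))/(-286 + 26*15) = (398 - 1*(-189))/(-286 + 390) = (398 + 189)/104 = 587*(1/104) = 587/104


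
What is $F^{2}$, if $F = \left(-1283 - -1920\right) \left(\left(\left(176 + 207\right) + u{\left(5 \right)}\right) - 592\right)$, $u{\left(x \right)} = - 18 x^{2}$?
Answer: $176217767089$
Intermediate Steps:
$F = -419783$ ($F = \left(-1283 - -1920\right) \left(\left(\left(176 + 207\right) - 18 \cdot 5^{2}\right) - 592\right) = \left(-1283 + 1920\right) \left(\left(383 - 450\right) - 592\right) = 637 \left(\left(383 - 450\right) - 592\right) = 637 \left(-67 - 592\right) = 637 \left(-659\right) = -419783$)
$F^{2} = \left(-419783\right)^{2} = 176217767089$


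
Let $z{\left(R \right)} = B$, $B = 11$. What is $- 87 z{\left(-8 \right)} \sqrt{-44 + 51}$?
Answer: $- 957 \sqrt{7} \approx -2532.0$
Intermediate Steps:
$z{\left(R \right)} = 11$
$- 87 z{\left(-8 \right)} \sqrt{-44 + 51} = \left(-87\right) 11 \sqrt{-44 + 51} = - 957 \sqrt{7}$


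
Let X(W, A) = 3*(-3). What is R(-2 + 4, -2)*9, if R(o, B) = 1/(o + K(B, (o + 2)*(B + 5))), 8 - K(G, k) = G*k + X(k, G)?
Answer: 9/43 ≈ 0.20930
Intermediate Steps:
X(W, A) = -9
K(G, k) = 17 - G*k (K(G, k) = 8 - (G*k - 9) = 8 - (-9 + G*k) = 8 + (9 - G*k) = 17 - G*k)
R(o, B) = 1/(17 + o - B*(2 + o)*(5 + B)) (R(o, B) = 1/(o + (17 - B*(o + 2)*(B + 5))) = 1/(o + (17 - B*(2 + o)*(5 + B))) = 1/(17 + o - B*(2 + o)*(5 + B)))
R(-2 + 4, -2)*9 = 9/(17 + (-2 + 4) - 1*(-2)*(10 + 2*(-2) + 5*(-2 + 4) - 2*(-2 + 4))) = 9/(17 + 2 - 1*(-2)*(10 - 4 + 5*2 - 2*2)) = 9/(17 + 2 - 1*(-2)*(10 - 4 + 10 - 4)) = 9/(17 + 2 - 1*(-2)*12) = 9/(17 + 2 + 24) = 9/43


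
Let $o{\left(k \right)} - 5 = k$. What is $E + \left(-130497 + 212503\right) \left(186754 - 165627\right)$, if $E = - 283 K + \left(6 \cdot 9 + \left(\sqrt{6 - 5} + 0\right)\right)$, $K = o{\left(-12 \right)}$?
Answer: $1732542798$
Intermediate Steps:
$o{\left(k \right)} = 5 + k$
$K = -7$ ($K = 5 - 12 = -7$)
$E = 2036$ ($E = \left(-283\right) \left(-7\right) + \left(6 \cdot 9 + \left(\sqrt{6 - 5} + 0\right)\right) = 1981 + \left(54 + \left(\sqrt{1} + 0\right)\right) = 1981 + \left(54 + \left(1 + 0\right)\right) = 1981 + \left(54 + 1\right) = 1981 + 55 = 2036$)
$E + \left(-130497 + 212503\right) \left(186754 - 165627\right) = 2036 + \left(-130497 + 212503\right) \left(186754 - 165627\right) = 2036 + 82006 \cdot 21127 = 2036 + 1732540762 = 1732542798$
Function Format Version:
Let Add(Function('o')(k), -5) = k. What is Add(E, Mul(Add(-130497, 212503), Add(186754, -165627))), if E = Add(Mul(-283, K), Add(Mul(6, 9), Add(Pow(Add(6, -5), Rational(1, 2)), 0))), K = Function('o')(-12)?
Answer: 1732542798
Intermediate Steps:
Function('o')(k) = Add(5, k)
K = -7 (K = Add(5, -12) = -7)
E = 2036 (E = Add(Mul(-283, -7), Add(Mul(6, 9), Add(Pow(Add(6, -5), Rational(1, 2)), 0))) = Add(1981, Add(54, Add(Pow(1, Rational(1, 2)), 0))) = Add(1981, Add(54, Add(1, 0))) = Add(1981, Add(54, 1)) = Add(1981, 55) = 2036)
Add(E, Mul(Add(-130497, 212503), Add(186754, -165627))) = Add(2036, Mul(Add(-130497, 212503), Add(186754, -165627))) = Add(2036, Mul(82006, 21127)) = Add(2036, 1732540762) = 1732542798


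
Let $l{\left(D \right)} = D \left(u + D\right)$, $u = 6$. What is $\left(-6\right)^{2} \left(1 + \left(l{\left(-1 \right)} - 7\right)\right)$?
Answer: $-396$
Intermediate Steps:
$l{\left(D \right)} = D \left(6 + D\right)$
$\left(-6\right)^{2} \left(1 + \left(l{\left(-1 \right)} - 7\right)\right) = \left(-6\right)^{2} \left(1 - 12\right) = 36 \left(1 - 12\right) = 36 \left(-11\right) = -396$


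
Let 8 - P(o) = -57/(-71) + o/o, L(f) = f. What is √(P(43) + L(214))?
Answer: √1110014/71 ≈ 14.839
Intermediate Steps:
P(o) = 440/71 (P(o) = 8 - (-57/(-71) + o/o) = 8 - (-57*(-1/71) + 1) = 8 - (57/71 + 1) = 8 - 1*128/71 = 8 - 128/71 = 440/71)
√(P(43) + L(214)) = √(440/71 + 214) = √(15634/71) = √1110014/71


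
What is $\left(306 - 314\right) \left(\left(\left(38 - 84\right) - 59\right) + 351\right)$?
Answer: $-1968$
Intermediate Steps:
$\left(306 - 314\right) \left(\left(\left(38 - 84\right) - 59\right) + 351\right) = - 8 \left(\left(-46 - 59\right) + 351\right) = - 8 \left(-105 + 351\right) = \left(-8\right) 246 = -1968$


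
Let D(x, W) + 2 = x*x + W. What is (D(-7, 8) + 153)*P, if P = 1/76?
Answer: 52/19 ≈ 2.7368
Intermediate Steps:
D(x, W) = -2 + W + x² (D(x, W) = -2 + (x*x + W) = -2 + (x² + W) = -2 + (W + x²) = -2 + W + x²)
P = 1/76 ≈ 0.013158
(D(-7, 8) + 153)*P = ((-2 + 8 + (-7)²) + 153)*(1/76) = ((-2 + 8 + 49) + 153)*(1/76) = (55 + 153)*(1/76) = 208*(1/76) = 52/19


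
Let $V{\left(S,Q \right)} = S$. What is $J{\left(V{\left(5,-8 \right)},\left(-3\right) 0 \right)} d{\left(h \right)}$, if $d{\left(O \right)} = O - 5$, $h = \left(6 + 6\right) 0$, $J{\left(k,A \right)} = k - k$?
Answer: $0$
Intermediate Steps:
$J{\left(k,A \right)} = 0$
$h = 0$ ($h = 12 \cdot 0 = 0$)
$d{\left(O \right)} = -5 + O$
$J{\left(V{\left(5,-8 \right)},\left(-3\right) 0 \right)} d{\left(h \right)} = 0 \left(-5 + 0\right) = 0 \left(-5\right) = 0$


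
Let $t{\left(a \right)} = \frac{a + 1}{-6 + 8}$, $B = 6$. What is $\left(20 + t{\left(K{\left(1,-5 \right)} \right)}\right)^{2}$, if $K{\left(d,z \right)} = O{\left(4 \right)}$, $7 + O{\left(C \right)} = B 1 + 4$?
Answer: $484$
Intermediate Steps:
$O{\left(C \right)} = 3$ ($O{\left(C \right)} = -7 + \left(6 \cdot 1 + 4\right) = -7 + \left(6 + 4\right) = -7 + 10 = 3$)
$K{\left(d,z \right)} = 3$
$t{\left(a \right)} = \frac{1}{2} + \frac{a}{2}$ ($t{\left(a \right)} = \frac{1 + a}{2} = \left(1 + a\right) \frac{1}{2} = \frac{1}{2} + \frac{a}{2}$)
$\left(20 + t{\left(K{\left(1,-5 \right)} \right)}\right)^{2} = \left(20 + \left(\frac{1}{2} + \frac{1}{2} \cdot 3\right)\right)^{2} = \left(20 + \left(\frac{1}{2} + \frac{3}{2}\right)\right)^{2} = \left(20 + 2\right)^{2} = 22^{2} = 484$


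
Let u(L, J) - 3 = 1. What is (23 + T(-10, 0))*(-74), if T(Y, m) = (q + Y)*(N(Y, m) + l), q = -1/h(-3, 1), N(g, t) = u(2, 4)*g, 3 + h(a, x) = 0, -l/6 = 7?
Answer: -181078/3 ≈ -60359.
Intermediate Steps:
l = -42 (l = -6*7 = -42)
u(L, J) = 4 (u(L, J) = 3 + 1 = 4)
h(a, x) = -3 (h(a, x) = -3 + 0 = -3)
N(g, t) = 4*g
q = ⅓ (q = -1/(-3) = -1*(-⅓) = ⅓ ≈ 0.33333)
T(Y, m) = (-42 + 4*Y)*(⅓ + Y) (T(Y, m) = (⅓ + Y)*(4*Y - 42) = (⅓ + Y)*(-42 + 4*Y) = (-42 + 4*Y)*(⅓ + Y))
(23 + T(-10, 0))*(-74) = (23 + (-14 + 4*(-10)² - 122/3*(-10)))*(-74) = (23 + (-14 + 4*100 + 1220/3))*(-74) = (23 + (-14 + 400 + 1220/3))*(-74) = (23 + 2378/3)*(-74) = (2447/3)*(-74) = -181078/3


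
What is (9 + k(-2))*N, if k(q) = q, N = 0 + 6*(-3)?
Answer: -126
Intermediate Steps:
N = -18 (N = 0 - 18 = -18)
(9 + k(-2))*N = (9 - 2)*(-18) = 7*(-18) = -126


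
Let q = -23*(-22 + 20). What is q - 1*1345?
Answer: -1299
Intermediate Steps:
q = 46 (q = -23*(-2) = 46)
q - 1*1345 = 46 - 1*1345 = 46 - 1345 = -1299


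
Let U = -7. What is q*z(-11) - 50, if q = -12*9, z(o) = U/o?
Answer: -1306/11 ≈ -118.73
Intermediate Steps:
z(o) = -7/o
q = -108
q*z(-11) - 50 = -(-756)/(-11) - 50 = -(-756)*(-1)/11 - 50 = -108*7/11 - 50 = -756/11 - 50 = -1306/11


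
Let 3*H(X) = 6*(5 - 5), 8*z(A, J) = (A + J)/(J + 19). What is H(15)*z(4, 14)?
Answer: 0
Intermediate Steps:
z(A, J) = (A + J)/(8*(19 + J)) (z(A, J) = ((A + J)/(J + 19))/8 = ((A + J)/(19 + J))/8 = (A + J)/(8*(19 + J)))
H(X) = 0 (H(X) = (6*(5 - 5))/3 = (6*0)/3 = (1/3)*0 = 0)
H(15)*z(4, 14) = 0*((4 + 14)/(8*(19 + 14))) = 0*((1/8)*18/33) = 0*((1/8)*(1/33)*18) = 0*(3/44) = 0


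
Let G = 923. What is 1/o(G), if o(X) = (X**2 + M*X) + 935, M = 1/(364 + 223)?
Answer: 587/500632091 ≈ 1.1725e-6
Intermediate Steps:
M = 1/587 ≈ 0.0017036
o(X) = 935 + X**2 + X/587 (o(X) = (X**2 + X/587) + 935 = 935 + X**2 + X/587)
1/o(G) = 1/(935 + 923**2 + (1/587)*923) = 1/(935 + 851929 + 923/587) = 1/(500632091/587) = 587/500632091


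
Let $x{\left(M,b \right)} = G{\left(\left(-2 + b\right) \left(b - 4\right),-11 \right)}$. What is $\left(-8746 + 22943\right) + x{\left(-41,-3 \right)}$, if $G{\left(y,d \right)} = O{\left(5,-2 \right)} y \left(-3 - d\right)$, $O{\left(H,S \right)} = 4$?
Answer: $15317$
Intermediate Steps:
$G{\left(y,d \right)} = 4 y \left(-3 - d\right)$
$x{\left(M,b \right)} = 32 \left(-4 + b\right) \left(-2 + b\right)$ ($x{\left(M,b \right)} = - 4 \left(-2 + b\right) \left(b - 4\right) \left(3 - 11\right) = \left(-4\right) \left(-2 + b\right) \left(-4 + b\right) \left(-8\right) = \left(-4\right) \left(-4 + b\right) \left(-2 + b\right) \left(-8\right) = 32 \left(-4 + b\right) \left(-2 + b\right)$)
$\left(-8746 + 22943\right) + x{\left(-41,-3 \right)} = \left(-8746 + 22943\right) + \left(256 - -576 + 32 \left(-3\right)^{2}\right) = 14197 + \left(256 + 576 + 32 \cdot 9\right) = 14197 + \left(256 + 576 + 288\right) = 14197 + 1120 = 15317$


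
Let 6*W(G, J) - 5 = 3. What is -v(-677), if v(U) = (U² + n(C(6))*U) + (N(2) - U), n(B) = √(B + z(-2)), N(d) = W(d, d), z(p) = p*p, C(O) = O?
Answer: -1377022/3 + 677*√10 ≈ -4.5687e+5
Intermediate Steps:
W(G, J) = 4/3 (W(G, J) = ⅚ + (⅙)*3 = ⅚ + ½ = 4/3)
z(p) = p²
N(d) = 4/3
n(B) = √(4 + B) (n(B) = √(B + (-2)²) = √(B + 4) = √(4 + B))
v(U) = 4/3 + U² - U + U*√10 (v(U) = (U² + √(4 + 6)*U) + (4/3 - U) = (U² + √10*U) + (4/3 - U) = (U² + U*√10) + (4/3 - U) = 4/3 + U² - U + U*√10)
-v(-677) = -(4/3 + (-677)² - 1*(-677) - 677*√10) = -(4/3 + 458329 + 677 - 677*√10) = -(1377022/3 - 677*√10) = -1377022/3 + 677*√10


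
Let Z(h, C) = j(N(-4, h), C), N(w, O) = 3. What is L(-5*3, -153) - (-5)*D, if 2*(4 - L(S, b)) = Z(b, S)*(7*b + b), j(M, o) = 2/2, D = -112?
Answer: 56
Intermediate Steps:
j(M, o) = 1 (j(M, o) = 2*(½) = 1)
Z(h, C) = 1
L(S, b) = 4 - 4*b (L(S, b) = 4 - (7*b + b)/2 = 4 - 8*b/2 = 4 - 4*b)
L(-5*3, -153) - (-5)*D = (4 - 4*(-153)) - (-5)*(-112) = (4 + 612) - 1*560 = 616 - 560 = 56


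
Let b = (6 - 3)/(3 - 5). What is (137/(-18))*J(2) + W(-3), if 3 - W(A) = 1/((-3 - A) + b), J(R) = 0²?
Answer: 11/3 ≈ 3.6667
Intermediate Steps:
b = -3/2 (b = 3/(-2) = 3*(-½) = -3/2 ≈ -1.5000)
J(R) = 0
W(A) = 3 - 1/(-9/2 - A) (W(A) = 3 - 1/((-3 - A) - 3/2) = 3 - 1/(-9/2 - A))
(137/(-18))*J(2) + W(-3) = (137/(-18))*0 + (29 + 6*(-3))/(9 + 2*(-3)) = (137*(-1/18))*0 + (29 - 18)/(9 - 6) = -137/18*0 + 11/3 = 0 + (⅓)*11 = 0 + 11/3 = 11/3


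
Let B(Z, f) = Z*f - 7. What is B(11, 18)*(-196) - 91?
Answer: -37527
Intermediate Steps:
B(Z, f) = -7 + Z*f
B(11, 18)*(-196) - 91 = (-7 + 11*18)*(-196) - 91 = (-7 + 198)*(-196) - 91 = 191*(-196) - 91 = -37436 - 91 = -37527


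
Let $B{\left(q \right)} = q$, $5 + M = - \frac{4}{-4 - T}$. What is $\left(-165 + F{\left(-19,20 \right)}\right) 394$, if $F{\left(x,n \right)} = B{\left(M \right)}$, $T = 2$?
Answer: $- \frac{200152}{3} \approx -66717.0$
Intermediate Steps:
$M = - \frac{13}{3}$ ($M = -5 - \frac{4}{-4 - 2} = -5 - \frac{4}{-6} = -5 - - \frac{2}{3} = -5 + \frac{2}{3} = - \frac{13}{3} \approx -4.3333$)
$F{\left(x,n \right)} = - \frac{13}{3}$
$\left(-165 + F{\left(-19,20 \right)}\right) 394 = \left(-165 - \frac{13}{3}\right) 394 = \left(- \frac{508}{3}\right) 394 = - \frac{200152}{3}$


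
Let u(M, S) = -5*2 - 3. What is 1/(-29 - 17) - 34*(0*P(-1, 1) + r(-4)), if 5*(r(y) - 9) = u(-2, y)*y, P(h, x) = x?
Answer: -151713/230 ≈ -659.62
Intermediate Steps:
u(M, S) = -13 (u(M, S) = -10 - 3 = -13)
r(y) = 9 - 13*y/5 (r(y) = 9 + (-13*y)/5 = 9 - 13*y/5)
1/(-29 - 17) - 34*(0*P(-1, 1) + r(-4)) = 1/(-29 - 17) - 34*(0*1 + (9 - 13/5*(-4))) = 1/(-46) - 34*(0 + (9 + 52/5)) = -1/46 - 34*(0 + 97/5) = -1/46 - 34*97/5 = -1/46 - 3298/5 = -151713/230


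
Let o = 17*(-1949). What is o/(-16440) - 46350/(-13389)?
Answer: 401870579/73371720 ≈ 5.4772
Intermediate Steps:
o = -33133
o/(-16440) - 46350/(-13389) = -33133/(-16440) - 46350/(-13389) = -33133*(-1/16440) - 46350*(-1/13389) = 33133/16440 + 15450/4463 = 401870579/73371720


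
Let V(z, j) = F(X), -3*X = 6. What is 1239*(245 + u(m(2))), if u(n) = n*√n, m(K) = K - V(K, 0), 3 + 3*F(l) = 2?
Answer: 303555 + 2891*√21/3 ≈ 3.0797e+5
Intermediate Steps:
X = -2 (X = -⅓*6 = -2)
F(l) = -⅓ (F(l) = -1 + (⅓)*2 = -1 + ⅔ = -⅓)
V(z, j) = -⅓
m(K) = ⅓ + K (m(K) = K - 1*(-⅓) = K + ⅓ = ⅓ + K)
u(n) = n^(3/2)
1239*(245 + u(m(2))) = 1239*(245 + (⅓ + 2)^(3/2)) = 1239*(245 + (7/3)^(3/2)) = 1239*(245 + 7*√21/9) = 303555 + 2891*√21/3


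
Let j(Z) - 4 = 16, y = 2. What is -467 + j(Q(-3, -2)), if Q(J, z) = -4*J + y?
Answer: -447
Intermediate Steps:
Q(J, z) = 2 - 4*J (Q(J, z) = -4*J + 2 = 2 - 4*J)
j(Z) = 20 (j(Z) = 4 + 16 = 20)
-467 + j(Q(-3, -2)) = -467 + 20 = -447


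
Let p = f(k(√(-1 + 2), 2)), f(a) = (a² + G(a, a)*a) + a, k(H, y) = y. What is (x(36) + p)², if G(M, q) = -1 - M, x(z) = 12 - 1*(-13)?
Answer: 625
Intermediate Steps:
x(z) = 25 (x(z) = 12 + 13 = 25)
f(a) = a + a² + a*(-1 - a) (f(a) = (a² + (-1 - a)*a) + a = (a² + a*(-1 - a)) + a = a + a² + a*(-1 - a))
p = 0
(x(36) + p)² = (25 + 0)² = 25² = 625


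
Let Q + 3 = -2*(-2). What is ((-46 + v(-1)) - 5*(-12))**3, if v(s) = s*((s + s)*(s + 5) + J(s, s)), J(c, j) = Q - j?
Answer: 8000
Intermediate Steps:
Q = 1 (Q = -3 - 2*(-2) = -3 + 4 = 1)
J(c, j) = 1 - j
v(s) = s*(1 - s + 2*s*(5 + s)) (v(s) = s*((s + s)*(s + 5) + (1 - s)) = s*((2*s)*(5 + s) + (1 - s)) = s*(2*s*(5 + s) + (1 - s)) = s*(1 - s + 2*s*(5 + s)))
((-46 + v(-1)) - 5*(-12))**3 = ((-46 - (1 + 2*(-1)**2 + 9*(-1))) - 5*(-12))**3 = ((-46 - (1 + 2*1 - 9)) + 60)**3 = ((-46 - (1 + 2 - 9)) + 60)**3 = ((-46 - 1*(-6)) + 60)**3 = ((-46 + 6) + 60)**3 = (-40 + 60)**3 = 20**3 = 8000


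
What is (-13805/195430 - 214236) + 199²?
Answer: -6825786371/39086 ≈ -1.7464e+5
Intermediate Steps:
(-13805/195430 - 214236) + 199² = (-13805*1/195430 - 214236) + 39601 = (-2761/39086 - 214236) + 39601 = -8373631057/39086 + 39601 = -6825786371/39086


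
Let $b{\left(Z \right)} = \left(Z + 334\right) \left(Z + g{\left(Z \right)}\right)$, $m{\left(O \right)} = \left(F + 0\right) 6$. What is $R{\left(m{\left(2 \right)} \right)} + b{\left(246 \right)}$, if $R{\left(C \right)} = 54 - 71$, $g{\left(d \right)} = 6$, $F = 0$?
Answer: $146143$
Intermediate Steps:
$m{\left(O \right)} = 0$ ($m{\left(O \right)} = \left(0 + 0\right) 6 = 0 \cdot 6 = 0$)
$R{\left(C \right)} = -17$
$b{\left(Z \right)} = \left(6 + Z\right) \left(334 + Z\right)$ ($b{\left(Z \right)} = \left(Z + 334\right) \left(Z + 6\right) = \left(334 + Z\right) \left(6 + Z\right) = \left(6 + Z\right) \left(334 + Z\right)$)
$R{\left(m{\left(2 \right)} \right)} + b{\left(246 \right)} = -17 + \left(2004 + 246^{2} + 340 \cdot 246\right) = -17 + \left(2004 + 60516 + 83640\right) = -17 + 146160 = 146143$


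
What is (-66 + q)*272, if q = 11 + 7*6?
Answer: -3536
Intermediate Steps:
q = 53 (q = 11 + 42 = 53)
(-66 + q)*272 = (-66 + 53)*272 = -13*272 = -3536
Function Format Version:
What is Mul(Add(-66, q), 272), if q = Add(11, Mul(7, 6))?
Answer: -3536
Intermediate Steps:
q = 53 (q = Add(11, 42) = 53)
Mul(Add(-66, q), 272) = Mul(Add(-66, 53), 272) = Mul(-13, 272) = -3536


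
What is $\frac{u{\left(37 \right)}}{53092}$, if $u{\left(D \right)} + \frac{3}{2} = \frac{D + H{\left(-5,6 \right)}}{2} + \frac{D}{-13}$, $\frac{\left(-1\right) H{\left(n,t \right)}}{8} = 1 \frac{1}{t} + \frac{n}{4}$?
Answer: $\frac{721}{2070588} \approx 0.00034821$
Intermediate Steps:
$H{\left(n,t \right)} = - \frac{8}{t} - 2 n$ ($H{\left(n,t \right)} = - 8 \left(1 \frac{1}{t} + \frac{n}{4}\right) = - 8 \left(\frac{1}{t} + n \frac{1}{4}\right) = - 8 \left(\frac{1}{t} + \frac{n}{4}\right) = - \frac{8}{t} - 2 n$)
$u{\left(D \right)} = \frac{17}{6} + \frac{11 D}{26}$ ($u{\left(D \right)} = - \frac{3}{2} + \left(\frac{D - \left(-10 + \frac{8}{6}\right)}{2} + \frac{D}{-13}\right) = - \frac{3}{2} + \left(\left(D + \left(\left(-8\right) \frac{1}{6} + 10\right)\right) \frac{1}{2} + D \left(- \frac{1}{13}\right)\right) = - \frac{3}{2} - \left(\frac{D}{13} - \left(D + \left(- \frac{4}{3} + 10\right)\right) \frac{1}{2}\right) = - \frac{3}{2} - \left(\frac{D}{13} - \left(D + \frac{26}{3}\right) \frac{1}{2}\right) = - \frac{3}{2} - \left(\frac{D}{13} - \left(\frac{26}{3} + D\right) \frac{1}{2}\right) = - \frac{3}{2} + \left(\left(\frac{13}{3} + \frac{D}{2}\right) - \frac{D}{13}\right) = - \frac{3}{2} + \left(\frac{13}{3} + \frac{11 D}{26}\right) = \frac{17}{6} + \frac{11 D}{26}$)
$\frac{u{\left(37 \right)}}{53092} = \frac{\frac{17}{6} + \frac{11}{26} \cdot 37}{53092} = \left(\frac{17}{6} + \frac{407}{26}\right) \frac{1}{53092} = \frac{721}{39} \cdot \frac{1}{53092} = \frac{721}{2070588}$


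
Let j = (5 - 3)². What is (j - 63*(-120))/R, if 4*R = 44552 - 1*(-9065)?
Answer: 30256/53617 ≈ 0.56430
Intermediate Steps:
R = 53617/4 (R = (44552 - 1*(-9065))/4 = (44552 + 9065)/4 = (¼)*53617 = 53617/4 ≈ 13404.)
j = 4 (j = 2² = 4)
(j - 63*(-120))/R = (4 - 63*(-120))/(53617/4) = (4 + 7560)*(4/53617) = 7564*(4/53617) = 30256/53617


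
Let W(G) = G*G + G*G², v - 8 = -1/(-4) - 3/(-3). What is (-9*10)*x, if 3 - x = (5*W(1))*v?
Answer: 8055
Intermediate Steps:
v = 37/4 (v = 8 + (-1/(-4) - 3/(-3)) = 8 + (-1*(-¼) - 3*(-⅓)) = 8 + (¼ + 1) = 8 + 5/4 = 37/4 ≈ 9.2500)
W(G) = G² + G³
x = -179/2 (x = 3 - 5*(1²*(1 + 1))*37/4 = 3 - 5*(1*2)*37/4 = 3 - 5*2*37/4 = 3 - 10*37/4 = 3 - 1*185/2 = 3 - 185/2 = -179/2 ≈ -89.500)
(-9*10)*x = -9*10*(-179/2) = -90*(-179/2) = 8055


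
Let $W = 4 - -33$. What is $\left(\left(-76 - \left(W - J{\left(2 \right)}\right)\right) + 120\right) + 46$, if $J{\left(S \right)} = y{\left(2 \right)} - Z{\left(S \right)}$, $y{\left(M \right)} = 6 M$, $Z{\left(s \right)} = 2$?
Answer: $63$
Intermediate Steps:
$J{\left(S \right)} = 10$ ($J{\left(S \right)} = 6 \cdot 2 - 2 = 12 - 2 = 10$)
$W = 37$ ($W = 4 + 33 = 37$)
$\left(\left(-76 - \left(W - J{\left(2 \right)}\right)\right) + 120\right) + 46 = \left(\left(-76 + \left(10 - 37\right)\right) + 120\right) + 46 = \left(\left(-76 - 27\right) + 120\right) + 46 = \left(-103 + 120\right) + 46 = 17 + 46 = 63$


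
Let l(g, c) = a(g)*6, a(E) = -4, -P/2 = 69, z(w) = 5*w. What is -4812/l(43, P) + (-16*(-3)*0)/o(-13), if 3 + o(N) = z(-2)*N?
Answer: 401/2 ≈ 200.50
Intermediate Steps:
P = -138 (P = -2*69 = -138)
o(N) = -3 - 10*N (o(N) = -3 + (5*(-2))*N = -3 - 10*N)
l(g, c) = -24 (l(g, c) = -4*6 = -24)
-4812/l(43, P) + (-16*(-3)*0)/o(-13) = -4812/(-24) + (-16*(-3)*0)/(-3 - 10*(-13)) = -4812*(-1/24) + (48*0)/(-3 + 130) = 401/2 + 0/127 = 401/2 + 0*(1/127) = 401/2 + 0 = 401/2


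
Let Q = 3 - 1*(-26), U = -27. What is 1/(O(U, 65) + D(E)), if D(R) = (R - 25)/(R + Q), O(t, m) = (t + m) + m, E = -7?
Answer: 11/1117 ≈ 0.0098478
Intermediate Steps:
O(t, m) = t + 2*m (O(t, m) = (m + t) + m = t + 2*m)
Q = 29 (Q = 3 + 26 = 29)
D(R) = (-25 + R)/(29 + R) (D(R) = (R - 25)/(R + 29) = (-25 + R)/(29 + R))
1/(O(U, 65) + D(E)) = 1/((-27 + 2*65) + (-25 - 7)/(29 - 7)) = 1/((-27 + 130) - 32/22) = 1/(103 + (1/22)*(-32)) = 1/(103 - 16/11) = 1/(1117/11) = 11/1117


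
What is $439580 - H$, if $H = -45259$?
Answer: $484839$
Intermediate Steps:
$439580 - H = 439580 - -45259 = 439580 + 45259 = 484839$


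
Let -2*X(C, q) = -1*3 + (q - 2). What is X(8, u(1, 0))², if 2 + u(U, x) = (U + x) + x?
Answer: 9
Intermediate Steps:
u(U, x) = -2 + U + 2*x (u(U, x) = -2 + ((U + x) + x) = -2 + (U + 2*x) = -2 + U + 2*x)
X(C, q) = 5/2 - q/2 (X(C, q) = -(-1*3 + (q - 2))/2 = -(-3 + (-2 + q))/2 = -(-5 + q)/2 = 5/2 - q/2)
X(8, u(1, 0))² = (5/2 - (-2 + 1 + 2*0)/2)² = (5/2 - (-2 + 1 + 0)/2)² = (5/2 - ½*(-1))² = (5/2 + ½)² = 3² = 9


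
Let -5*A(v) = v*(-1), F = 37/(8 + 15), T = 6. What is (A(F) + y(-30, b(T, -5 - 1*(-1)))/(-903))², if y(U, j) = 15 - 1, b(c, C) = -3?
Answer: 20638849/220077225 ≈ 0.093780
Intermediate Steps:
y(U, j) = 14
F = 37/23 ≈ 1.6087
A(v) = v/5 (A(v) = -v*(-1)/5 = -(-1)*v/5 = v/5)
(A(F) + y(-30, b(T, -5 - 1*(-1)))/(-903))² = ((⅕)*(37/23) + 14/(-903))² = (37/115 + 14*(-1/903))² = (37/115 - 2/129)² = (4543/14835)² = 20638849/220077225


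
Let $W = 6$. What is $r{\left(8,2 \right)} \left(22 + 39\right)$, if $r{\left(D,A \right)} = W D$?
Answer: $2928$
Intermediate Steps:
$r{\left(D,A \right)} = 6 D$
$r{\left(8,2 \right)} \left(22 + 39\right) = 6 \cdot 8 \left(22 + 39\right) = 48 \cdot 61 = 2928$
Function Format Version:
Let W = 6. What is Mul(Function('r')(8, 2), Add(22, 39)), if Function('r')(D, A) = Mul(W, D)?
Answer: 2928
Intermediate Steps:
Function('r')(D, A) = Mul(6, D)
Mul(Function('r')(8, 2), Add(22, 39)) = Mul(Mul(6, 8), Add(22, 39)) = Mul(48, 61) = 2928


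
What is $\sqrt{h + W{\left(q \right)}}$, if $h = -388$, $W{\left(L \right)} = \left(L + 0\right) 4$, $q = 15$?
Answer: $2 i \sqrt{82} \approx 18.111 i$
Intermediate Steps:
$W{\left(L \right)} = 4 L$ ($W{\left(L \right)} = L 4 = 4 L$)
$\sqrt{h + W{\left(q \right)}} = \sqrt{-388 + 4 \cdot 15} = \sqrt{-388 + 60} = \sqrt{-328} = 2 i \sqrt{82}$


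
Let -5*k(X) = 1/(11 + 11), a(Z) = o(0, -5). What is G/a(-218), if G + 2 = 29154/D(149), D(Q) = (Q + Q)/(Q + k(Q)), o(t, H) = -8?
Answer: -238869673/131120 ≈ -1821.8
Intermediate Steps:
a(Z) = -8
k(X) = -1/110 (k(X) = -1/(5*(11 + 11)) = -⅕/22 = -⅕*1/22 = -1/110)
D(Q) = 2*Q/(-1/110 + Q) (D(Q) = (Q + Q)/(Q - 1/110) = (2*Q)/(-1/110 + Q) = 2*Q/(-1/110 + Q))
G = 238869673/16390 (G = -2 + 29154/((220*149/(-1 + 110*149))) = -2 + 29154/((220*149/(-1 + 16390))) = -2 + 29154/((220*149/16389)) = -2 + 29154/((220*149*(1/16389))) = -2 + 29154/(32780/16389) = -2 + 29154*(16389/32780) = -2 + 238902453/16390 = 238869673/16390 ≈ 14574.)
G/a(-218) = (238869673/16390)/(-8) = (238869673/16390)*(-⅛) = -238869673/131120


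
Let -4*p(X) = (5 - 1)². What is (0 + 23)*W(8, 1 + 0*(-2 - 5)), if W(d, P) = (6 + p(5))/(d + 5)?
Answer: 46/13 ≈ 3.5385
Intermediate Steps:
p(X) = -4 (p(X) = -(5 - 1)²/4 = -¼*4² = -¼*16 = -4)
W(d, P) = 2/(5 + d) (W(d, P) = (6 - 4)/(d + 5) = 2/(5 + d))
(0 + 23)*W(8, 1 + 0*(-2 - 5)) = (0 + 23)*(2/(5 + 8)) = 23*(2/13) = 46/13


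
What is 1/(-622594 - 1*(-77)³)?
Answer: -1/166061 ≈ -6.0219e-6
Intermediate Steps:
1/(-622594 - 1*(-77)³) = 1/(-622594 - 1*(-456533)) = 1/(-622594 + 456533) = 1/(-166061) = -1/166061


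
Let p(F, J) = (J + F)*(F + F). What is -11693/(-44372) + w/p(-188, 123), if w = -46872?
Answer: -224253433/135556460 ≈ -1.6543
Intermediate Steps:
p(F, J) = 2*F*(F + J) (p(F, J) = (F + J)*(2*F) = 2*F*(F + J))
-11693/(-44372) + w/p(-188, 123) = -11693/(-44372) - 46872*(-1/(376*(-188 + 123))) = -11693*(-1/44372) - 46872/(2*(-188)*(-65)) = 11693/44372 - 46872/24440 = 11693/44372 - 46872*1/24440 = 11693/44372 - 5859/3055 = -224253433/135556460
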